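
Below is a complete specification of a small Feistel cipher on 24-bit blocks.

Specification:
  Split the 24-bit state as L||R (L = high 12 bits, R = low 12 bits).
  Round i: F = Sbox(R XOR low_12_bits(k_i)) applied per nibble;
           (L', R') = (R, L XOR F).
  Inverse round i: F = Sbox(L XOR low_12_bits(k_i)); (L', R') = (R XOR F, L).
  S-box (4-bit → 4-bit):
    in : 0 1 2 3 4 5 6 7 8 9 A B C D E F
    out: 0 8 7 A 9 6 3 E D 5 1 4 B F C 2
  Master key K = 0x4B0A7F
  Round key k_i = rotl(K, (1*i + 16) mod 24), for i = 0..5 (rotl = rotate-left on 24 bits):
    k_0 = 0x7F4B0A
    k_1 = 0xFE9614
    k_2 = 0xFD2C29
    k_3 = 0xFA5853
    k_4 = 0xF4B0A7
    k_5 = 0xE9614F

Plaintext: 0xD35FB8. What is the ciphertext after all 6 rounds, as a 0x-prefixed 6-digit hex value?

s_0 = plaintext = 0xD35FB8
s_1 = Round(s_0, k_0) = 0xFB8472
s_2 = Round(s_1, k_1) = 0x47288B
s_3 = Round(s_2, k_2) = 0x88BD65
s_4 = Round(s_3, k_3) = 0xD65E28
s_5 = Round(s_4, k_4) = 0xE281B7
s_6 = Round(s_5, k_5) = 0x1B7E05

0x1B7E05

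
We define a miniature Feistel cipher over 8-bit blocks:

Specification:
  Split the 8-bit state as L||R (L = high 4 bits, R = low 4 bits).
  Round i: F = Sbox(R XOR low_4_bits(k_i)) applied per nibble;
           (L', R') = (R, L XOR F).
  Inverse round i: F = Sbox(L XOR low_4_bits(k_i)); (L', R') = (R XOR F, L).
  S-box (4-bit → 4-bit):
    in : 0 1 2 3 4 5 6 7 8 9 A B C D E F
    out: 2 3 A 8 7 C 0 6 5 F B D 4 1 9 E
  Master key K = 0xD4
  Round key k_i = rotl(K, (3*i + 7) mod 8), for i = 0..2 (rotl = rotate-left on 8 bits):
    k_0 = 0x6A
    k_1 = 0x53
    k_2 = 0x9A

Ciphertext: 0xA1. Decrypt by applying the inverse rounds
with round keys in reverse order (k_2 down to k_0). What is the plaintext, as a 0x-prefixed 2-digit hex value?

s_0 = ciphertext = 0xA1
s_1 = InvRound(s_0, k_2) = 0x3A
s_2 = InvRound(s_1, k_1) = 0x83
s_3 = InvRound(s_2, k_0) = 0x98

0x98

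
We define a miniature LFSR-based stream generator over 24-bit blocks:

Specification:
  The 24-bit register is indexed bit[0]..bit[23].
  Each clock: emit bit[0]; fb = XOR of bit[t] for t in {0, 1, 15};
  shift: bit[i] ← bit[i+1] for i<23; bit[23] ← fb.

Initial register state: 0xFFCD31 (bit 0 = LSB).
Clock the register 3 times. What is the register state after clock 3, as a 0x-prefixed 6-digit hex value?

reg_0 = 0xFFCD31
clock 1: out=1, reg = 0x7FE698
clock 2: out=0, reg = 0xBFF34C
clock 3: out=0, reg = 0xDFF9A6

0xDFF9A6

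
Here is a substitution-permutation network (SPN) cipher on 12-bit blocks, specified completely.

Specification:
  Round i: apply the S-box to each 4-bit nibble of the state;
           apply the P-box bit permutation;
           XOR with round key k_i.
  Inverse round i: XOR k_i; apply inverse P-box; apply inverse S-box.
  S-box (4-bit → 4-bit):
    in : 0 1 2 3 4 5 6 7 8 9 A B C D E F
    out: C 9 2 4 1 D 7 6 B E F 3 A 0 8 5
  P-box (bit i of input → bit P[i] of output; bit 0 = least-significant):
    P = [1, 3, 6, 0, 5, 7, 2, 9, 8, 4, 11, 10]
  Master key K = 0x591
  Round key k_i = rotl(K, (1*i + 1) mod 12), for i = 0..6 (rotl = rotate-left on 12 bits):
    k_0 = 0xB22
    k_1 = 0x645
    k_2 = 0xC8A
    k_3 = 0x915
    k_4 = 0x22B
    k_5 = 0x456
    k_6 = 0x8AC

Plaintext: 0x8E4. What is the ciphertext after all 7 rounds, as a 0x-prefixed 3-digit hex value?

0xB4F

s_0 = plaintext = 0x8E4
s_1 = Round(s_0, k_0) = 0xC30
s_2 = Round(s_1, k_1) = 0x210
s_3 = Round(s_2, k_2) = 0xEFB
s_4 = Round(s_3, k_3) = 0xD3B
s_5 = Round(s_4, k_4) = 0x225
s_6 = Round(s_5, k_5) = 0x485
s_7 = Round(s_6, k_6) = 0xB4F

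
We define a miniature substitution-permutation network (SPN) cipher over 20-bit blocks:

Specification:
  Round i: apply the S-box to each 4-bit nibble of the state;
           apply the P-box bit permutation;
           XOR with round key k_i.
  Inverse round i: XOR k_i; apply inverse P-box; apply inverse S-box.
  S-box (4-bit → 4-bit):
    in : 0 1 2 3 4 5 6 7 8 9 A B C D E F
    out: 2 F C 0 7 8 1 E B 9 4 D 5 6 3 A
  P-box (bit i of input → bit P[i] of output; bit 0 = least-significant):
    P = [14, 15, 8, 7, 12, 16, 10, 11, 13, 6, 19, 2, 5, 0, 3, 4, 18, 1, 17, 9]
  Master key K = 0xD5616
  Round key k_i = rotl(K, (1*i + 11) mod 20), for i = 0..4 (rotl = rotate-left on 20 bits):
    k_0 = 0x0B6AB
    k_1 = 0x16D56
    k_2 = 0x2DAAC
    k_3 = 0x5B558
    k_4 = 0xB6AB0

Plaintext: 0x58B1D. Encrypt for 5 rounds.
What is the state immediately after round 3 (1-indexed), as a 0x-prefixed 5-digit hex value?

s_0 = plaintext = 0x58B1D
s_1 = Round(s_0, k_0) = 0x9099E
s_2 = Round(s_1, k_1) = 0x59753
s_3 = Round(s_2, k_2) = 0xAD0D8
s_4 = Round(s_3, k_3) = 0x67191
s_5 = Round(s_4, k_4) = 0x7936D

0xAD0D8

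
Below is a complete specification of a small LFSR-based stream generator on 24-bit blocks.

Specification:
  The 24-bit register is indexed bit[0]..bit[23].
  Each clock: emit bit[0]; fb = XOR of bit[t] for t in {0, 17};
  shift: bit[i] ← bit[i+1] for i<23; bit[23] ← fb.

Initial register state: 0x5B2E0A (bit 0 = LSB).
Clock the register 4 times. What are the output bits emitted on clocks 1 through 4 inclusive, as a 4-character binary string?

reg_0 = 0x5B2E0A
clock 1: out=0, reg = 0xAD9705
clock 2: out=1, reg = 0xD6CB82
clock 3: out=0, reg = 0xEB65C1
clock 4: out=1, reg = 0x75B2E0

0101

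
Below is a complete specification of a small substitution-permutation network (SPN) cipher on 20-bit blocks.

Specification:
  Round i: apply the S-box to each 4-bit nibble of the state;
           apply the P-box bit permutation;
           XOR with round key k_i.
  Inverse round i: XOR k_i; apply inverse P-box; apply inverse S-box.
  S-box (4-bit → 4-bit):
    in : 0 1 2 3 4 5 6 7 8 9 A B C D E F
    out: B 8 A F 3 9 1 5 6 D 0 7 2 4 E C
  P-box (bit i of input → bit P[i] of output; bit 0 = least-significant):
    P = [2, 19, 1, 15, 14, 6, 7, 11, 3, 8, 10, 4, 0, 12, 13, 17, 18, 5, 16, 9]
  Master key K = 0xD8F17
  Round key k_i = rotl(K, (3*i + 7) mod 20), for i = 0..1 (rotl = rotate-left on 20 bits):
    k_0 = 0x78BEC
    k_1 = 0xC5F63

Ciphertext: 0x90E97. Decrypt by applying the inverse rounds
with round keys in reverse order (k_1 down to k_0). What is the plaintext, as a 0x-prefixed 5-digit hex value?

s_0 = ciphertext = 0x90E97
s_1 = InvRound(s_0, k_1) = 0xBC2B6
s_2 = InvRound(s_1, k_0) = 0x6A008

0x6A008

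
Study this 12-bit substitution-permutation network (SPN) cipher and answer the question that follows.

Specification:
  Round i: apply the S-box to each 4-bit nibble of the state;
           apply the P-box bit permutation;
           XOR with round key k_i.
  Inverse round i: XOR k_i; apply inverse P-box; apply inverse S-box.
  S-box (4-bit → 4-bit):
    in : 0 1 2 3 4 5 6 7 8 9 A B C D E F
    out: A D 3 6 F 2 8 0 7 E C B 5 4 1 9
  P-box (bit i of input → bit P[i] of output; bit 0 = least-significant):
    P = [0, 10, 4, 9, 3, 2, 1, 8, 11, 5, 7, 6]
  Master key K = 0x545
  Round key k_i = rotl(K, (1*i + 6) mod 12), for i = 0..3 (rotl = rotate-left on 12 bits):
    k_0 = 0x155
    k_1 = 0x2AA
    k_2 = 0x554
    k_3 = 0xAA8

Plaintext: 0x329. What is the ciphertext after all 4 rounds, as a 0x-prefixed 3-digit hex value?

0x514

s_0 = plaintext = 0x329
s_1 = Round(s_0, k_0) = 0x7E9
s_2 = Round(s_1, k_1) = 0x4B2
s_3 = Round(s_2, k_2) = 0x8B9
s_4 = Round(s_3, k_3) = 0x514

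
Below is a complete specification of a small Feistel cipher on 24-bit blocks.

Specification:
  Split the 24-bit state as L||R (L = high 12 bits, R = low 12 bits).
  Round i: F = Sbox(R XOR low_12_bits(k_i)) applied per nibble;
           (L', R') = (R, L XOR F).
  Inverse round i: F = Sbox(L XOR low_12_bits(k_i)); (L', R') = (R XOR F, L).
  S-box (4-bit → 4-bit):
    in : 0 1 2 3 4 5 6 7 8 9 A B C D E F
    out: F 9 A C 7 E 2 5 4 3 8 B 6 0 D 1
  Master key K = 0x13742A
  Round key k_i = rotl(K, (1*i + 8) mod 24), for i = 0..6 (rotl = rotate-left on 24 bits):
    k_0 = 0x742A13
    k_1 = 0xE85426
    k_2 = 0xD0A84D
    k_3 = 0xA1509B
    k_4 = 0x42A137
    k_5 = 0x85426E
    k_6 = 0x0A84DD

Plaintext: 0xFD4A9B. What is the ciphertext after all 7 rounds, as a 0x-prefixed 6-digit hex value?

0xEAFF59

s_0 = plaintext = 0xFD4A9B
s_1 = Round(s_0, k_0) = 0xA9B090
s_2 = Round(s_1, k_1) = 0x090D29
s_3 = Round(s_2, k_2) = 0xD29EB7
s_4 = Round(s_3, k_3) = 0xEB708F
s_5 = Round(s_4, k_4) = 0x08F703
s_6 = Round(s_5, k_5) = 0x703EAF
s_7 = Round(s_6, k_6) = 0xEAFF59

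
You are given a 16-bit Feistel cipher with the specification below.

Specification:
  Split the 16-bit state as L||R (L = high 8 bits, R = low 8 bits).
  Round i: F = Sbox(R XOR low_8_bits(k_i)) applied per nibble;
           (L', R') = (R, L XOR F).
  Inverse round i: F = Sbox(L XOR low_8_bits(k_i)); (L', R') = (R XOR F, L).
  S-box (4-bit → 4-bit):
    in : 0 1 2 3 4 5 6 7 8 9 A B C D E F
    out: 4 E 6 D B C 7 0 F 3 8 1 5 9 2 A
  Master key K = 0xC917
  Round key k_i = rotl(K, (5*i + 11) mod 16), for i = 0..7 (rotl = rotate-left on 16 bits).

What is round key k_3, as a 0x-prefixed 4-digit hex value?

K = 0xC917
k_0 = rotl(K, (5*0+11) mod 16) = rotl(K, 11) = 0xBE48
k_1 = rotl(K, (5*1+11) mod 16) = rotl(K, 0) = 0xC917
k_2 = rotl(K, (5*2+11) mod 16) = rotl(K, 5) = 0x22F9
k_3 = rotl(K, (5*3+11) mod 16) = rotl(K, 10) = 0x5F24

0x5F24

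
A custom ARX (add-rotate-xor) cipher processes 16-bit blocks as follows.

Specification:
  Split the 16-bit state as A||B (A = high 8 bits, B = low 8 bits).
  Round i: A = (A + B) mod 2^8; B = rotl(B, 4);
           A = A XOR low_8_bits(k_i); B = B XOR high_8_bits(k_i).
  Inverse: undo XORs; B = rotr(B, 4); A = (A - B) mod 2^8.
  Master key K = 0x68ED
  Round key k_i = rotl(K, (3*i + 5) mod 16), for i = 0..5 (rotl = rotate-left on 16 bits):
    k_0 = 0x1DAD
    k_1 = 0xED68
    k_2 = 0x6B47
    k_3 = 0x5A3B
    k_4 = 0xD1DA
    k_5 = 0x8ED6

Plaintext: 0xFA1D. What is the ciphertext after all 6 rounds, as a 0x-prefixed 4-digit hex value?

s_0 = plaintext = 0xFA1D
s_1 = Round(s_0, k_0) = 0xBACC
s_2 = Round(s_1, k_1) = 0xEE21
s_3 = Round(s_2, k_2) = 0x4879
s_4 = Round(s_3, k_3) = 0xFACD
s_5 = Round(s_4, k_4) = 0x1D0D
s_6 = Round(s_5, k_5) = 0xFC5E

0xFC5E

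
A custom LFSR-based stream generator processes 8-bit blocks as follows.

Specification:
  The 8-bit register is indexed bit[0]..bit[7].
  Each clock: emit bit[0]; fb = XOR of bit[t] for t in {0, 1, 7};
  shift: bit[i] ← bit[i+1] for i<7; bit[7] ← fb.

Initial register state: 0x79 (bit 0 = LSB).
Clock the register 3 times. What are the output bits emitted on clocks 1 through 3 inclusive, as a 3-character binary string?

100

reg_0 = 0x79
clock 1: out=1, reg = 0xBC
clock 2: out=0, reg = 0xDE
clock 3: out=0, reg = 0x6F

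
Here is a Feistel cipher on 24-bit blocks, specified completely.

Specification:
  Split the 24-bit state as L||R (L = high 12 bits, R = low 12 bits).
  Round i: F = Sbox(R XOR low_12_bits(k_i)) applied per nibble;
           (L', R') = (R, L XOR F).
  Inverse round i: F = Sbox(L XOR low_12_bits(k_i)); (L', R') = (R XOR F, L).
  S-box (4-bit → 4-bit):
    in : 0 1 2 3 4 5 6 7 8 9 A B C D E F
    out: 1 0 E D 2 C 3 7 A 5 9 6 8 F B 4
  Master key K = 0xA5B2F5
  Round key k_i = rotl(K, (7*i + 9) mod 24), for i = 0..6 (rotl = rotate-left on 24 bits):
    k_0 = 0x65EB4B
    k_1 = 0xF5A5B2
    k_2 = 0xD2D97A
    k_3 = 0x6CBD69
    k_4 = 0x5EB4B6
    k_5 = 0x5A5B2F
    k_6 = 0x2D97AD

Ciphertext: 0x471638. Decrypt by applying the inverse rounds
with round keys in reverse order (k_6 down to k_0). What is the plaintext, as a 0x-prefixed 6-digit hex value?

0xDCDFD6

s_0 = ciphertext = 0x471638
s_1 = InvRound(s_0, k_6) = 0xBC0471
s_2 = InvRound(s_1, k_5) = 0x5C5BC0
s_3 = InvRound(s_2, k_4) = 0xBBD5C5
s_4 = InvRound(s_3, k_3) = 0x637BBD
s_5 = InvRound(s_4, k_2) = 0xF92637
s_6 = InvRound(s_5, k_1) = 0xFD6F92
s_7 = InvRound(s_6, k_0) = 0xDCDFD6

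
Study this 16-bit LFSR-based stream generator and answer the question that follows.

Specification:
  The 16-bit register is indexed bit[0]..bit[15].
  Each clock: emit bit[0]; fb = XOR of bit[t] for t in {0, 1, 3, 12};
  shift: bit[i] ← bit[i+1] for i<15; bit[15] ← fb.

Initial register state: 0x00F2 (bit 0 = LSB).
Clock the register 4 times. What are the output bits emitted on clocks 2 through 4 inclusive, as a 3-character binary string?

reg_0 = 0x00F2
clock 1: out=0, reg = 0x8079
clock 2: out=1, reg = 0x403C
clock 3: out=0, reg = 0xA01E
clock 4: out=0, reg = 0x500F

100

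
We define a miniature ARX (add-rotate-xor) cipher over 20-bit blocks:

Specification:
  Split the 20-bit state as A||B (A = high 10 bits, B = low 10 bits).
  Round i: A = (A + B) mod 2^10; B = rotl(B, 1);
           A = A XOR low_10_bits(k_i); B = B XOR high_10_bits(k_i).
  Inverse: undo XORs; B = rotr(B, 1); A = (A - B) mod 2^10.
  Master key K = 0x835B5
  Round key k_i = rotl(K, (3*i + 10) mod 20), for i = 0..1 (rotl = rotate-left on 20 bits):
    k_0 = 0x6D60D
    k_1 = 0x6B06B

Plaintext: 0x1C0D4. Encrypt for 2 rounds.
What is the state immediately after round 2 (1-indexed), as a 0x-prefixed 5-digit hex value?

s_0 = plaintext = 0x1C0D4
s_1 = Round(s_0, k_0) = 0xD241D
s_2 = Round(s_1, k_1) = 0xC3596

0xC3596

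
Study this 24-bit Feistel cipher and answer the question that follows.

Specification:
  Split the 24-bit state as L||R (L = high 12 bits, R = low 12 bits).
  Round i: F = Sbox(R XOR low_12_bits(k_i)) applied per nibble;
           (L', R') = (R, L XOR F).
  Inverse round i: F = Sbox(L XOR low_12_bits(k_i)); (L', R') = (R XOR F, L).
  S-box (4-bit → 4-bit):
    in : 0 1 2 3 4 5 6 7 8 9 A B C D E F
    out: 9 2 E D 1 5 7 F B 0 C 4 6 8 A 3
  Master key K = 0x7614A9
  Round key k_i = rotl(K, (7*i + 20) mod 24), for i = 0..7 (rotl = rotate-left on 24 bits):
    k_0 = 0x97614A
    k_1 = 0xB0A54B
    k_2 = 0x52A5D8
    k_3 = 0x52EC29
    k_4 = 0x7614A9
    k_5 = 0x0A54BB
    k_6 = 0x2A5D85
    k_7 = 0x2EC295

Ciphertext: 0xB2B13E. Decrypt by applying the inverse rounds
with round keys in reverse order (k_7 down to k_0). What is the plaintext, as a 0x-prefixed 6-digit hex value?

s_0 = ciphertext = 0xB2B13E
s_1 = InvRound(s_0, k_7) = 0x174B2B
s_2 = InvRound(s_1, k_6) = 0xD19174
s_3 = InvRound(s_2, k_5) = 0x1BAD19
s_4 = InvRound(s_3, k_4) = 0x8341BA
s_5 = InvRound(s_4, k_3) = 0x092834
s_6 = InvRound(s_5, k_2) = 0xD28092
s_7 = InvRound(s_6, k_1) = 0xBEFD28
s_8 = InvRound(s_7, k_0) = 0x1EDBEF

0x1EDBEF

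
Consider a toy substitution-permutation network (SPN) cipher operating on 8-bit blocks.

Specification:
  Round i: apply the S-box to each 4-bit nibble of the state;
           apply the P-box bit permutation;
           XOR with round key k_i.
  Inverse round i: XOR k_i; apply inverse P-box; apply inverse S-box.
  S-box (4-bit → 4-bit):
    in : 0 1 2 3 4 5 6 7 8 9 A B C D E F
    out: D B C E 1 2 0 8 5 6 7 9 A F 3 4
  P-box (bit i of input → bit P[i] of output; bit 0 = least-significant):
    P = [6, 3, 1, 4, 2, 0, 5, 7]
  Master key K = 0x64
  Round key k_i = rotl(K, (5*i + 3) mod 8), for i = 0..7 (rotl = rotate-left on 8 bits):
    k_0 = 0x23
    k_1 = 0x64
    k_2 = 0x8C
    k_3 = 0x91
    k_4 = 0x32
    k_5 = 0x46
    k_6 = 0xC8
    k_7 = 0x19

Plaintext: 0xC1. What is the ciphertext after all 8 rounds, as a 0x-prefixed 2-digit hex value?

0x8A

s_0 = plaintext = 0xC1
s_1 = Round(s_0, k_0) = 0xFA
s_2 = Round(s_1, k_1) = 0x0E
s_3 = Round(s_2, k_2) = 0x60
s_4 = Round(s_3, k_3) = 0xC3
s_5 = Round(s_4, k_4) = 0xA9
s_6 = Round(s_5, k_5) = 0x69
s_7 = Round(s_6, k_6) = 0xC2
s_8 = Round(s_7, k_7) = 0x8A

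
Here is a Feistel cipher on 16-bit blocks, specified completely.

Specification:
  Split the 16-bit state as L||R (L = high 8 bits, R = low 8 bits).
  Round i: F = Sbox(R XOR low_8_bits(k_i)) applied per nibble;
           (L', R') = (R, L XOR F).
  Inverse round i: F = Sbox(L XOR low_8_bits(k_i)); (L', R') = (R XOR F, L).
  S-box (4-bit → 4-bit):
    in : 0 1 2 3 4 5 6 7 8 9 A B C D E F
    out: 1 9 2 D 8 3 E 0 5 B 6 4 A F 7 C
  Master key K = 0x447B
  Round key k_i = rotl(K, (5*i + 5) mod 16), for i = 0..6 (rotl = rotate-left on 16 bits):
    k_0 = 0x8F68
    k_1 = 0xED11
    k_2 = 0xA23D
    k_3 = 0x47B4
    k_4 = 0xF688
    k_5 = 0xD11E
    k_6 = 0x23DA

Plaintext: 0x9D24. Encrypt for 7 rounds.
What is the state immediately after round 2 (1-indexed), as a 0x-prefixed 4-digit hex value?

s_0 = plaintext = 0x9D24
s_1 = Round(s_0, k_0) = 0x2417
s_2 = Round(s_1, k_1) = 0x173A
s_3 = Round(s_2, k_2) = 0x3A07
s_4 = Round(s_3, k_3) = 0x0777
s_5 = Round(s_4, k_4) = 0x77CB
s_6 = Round(s_5, k_5) = 0xCB84
s_7 = Round(s_6, k_6) = 0x84FC

0x173A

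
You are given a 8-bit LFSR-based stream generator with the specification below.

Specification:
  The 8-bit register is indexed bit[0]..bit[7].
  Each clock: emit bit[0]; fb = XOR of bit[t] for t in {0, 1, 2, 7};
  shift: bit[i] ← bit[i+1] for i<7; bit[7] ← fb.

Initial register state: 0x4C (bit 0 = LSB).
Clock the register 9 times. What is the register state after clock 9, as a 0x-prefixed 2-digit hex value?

0x8B

reg_0 = 0x4C
clock 1: out=0, reg = 0xA6
clock 2: out=0, reg = 0xD3
clock 3: out=1, reg = 0xE9
clock 4: out=1, reg = 0x74
clock 5: out=0, reg = 0xBA
clock 6: out=0, reg = 0x5D
clock 7: out=1, reg = 0x2E
clock 8: out=0, reg = 0x17
clock 9: out=1, reg = 0x8B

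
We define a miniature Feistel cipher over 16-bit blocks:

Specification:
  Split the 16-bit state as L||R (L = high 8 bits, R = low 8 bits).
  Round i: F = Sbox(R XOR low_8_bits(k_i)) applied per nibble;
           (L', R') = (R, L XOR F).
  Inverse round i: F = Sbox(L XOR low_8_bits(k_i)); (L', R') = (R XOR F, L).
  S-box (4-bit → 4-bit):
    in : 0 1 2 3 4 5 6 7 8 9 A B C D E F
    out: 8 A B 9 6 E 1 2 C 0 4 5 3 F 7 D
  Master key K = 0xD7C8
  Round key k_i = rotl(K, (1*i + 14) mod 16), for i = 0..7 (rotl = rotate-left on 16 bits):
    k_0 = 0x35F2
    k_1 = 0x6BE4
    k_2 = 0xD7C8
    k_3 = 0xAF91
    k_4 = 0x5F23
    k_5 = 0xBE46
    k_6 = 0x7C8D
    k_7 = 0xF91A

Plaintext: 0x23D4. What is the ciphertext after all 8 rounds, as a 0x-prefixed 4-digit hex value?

0x4D4A

s_0 = plaintext = 0x23D4
s_1 = Round(s_0, k_0) = 0xD492
s_2 = Round(s_1, k_1) = 0x92F5
s_3 = Round(s_2, k_2) = 0xF50D
s_4 = Round(s_3, k_3) = 0x0DF6
s_5 = Round(s_4, k_4) = 0xF6F3
s_6 = Round(s_5, k_5) = 0xF3A8
s_7 = Round(s_6, k_6) = 0xA84D
s_8 = Round(s_7, k_7) = 0x4D4A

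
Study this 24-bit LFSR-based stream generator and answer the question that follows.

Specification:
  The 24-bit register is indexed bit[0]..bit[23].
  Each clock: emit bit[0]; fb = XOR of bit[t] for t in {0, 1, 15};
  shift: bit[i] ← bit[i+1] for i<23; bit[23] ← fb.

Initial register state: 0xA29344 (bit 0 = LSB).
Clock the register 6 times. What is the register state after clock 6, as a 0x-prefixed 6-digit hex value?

reg_0 = 0xA29344
clock 1: out=0, reg = 0xD149A2
clock 2: out=0, reg = 0xE8A4D1
clock 3: out=1, reg = 0x745268
clock 4: out=0, reg = 0x3A2934
clock 5: out=0, reg = 0x1D149A
clock 6: out=0, reg = 0x8E8A4D

0x8E8A4D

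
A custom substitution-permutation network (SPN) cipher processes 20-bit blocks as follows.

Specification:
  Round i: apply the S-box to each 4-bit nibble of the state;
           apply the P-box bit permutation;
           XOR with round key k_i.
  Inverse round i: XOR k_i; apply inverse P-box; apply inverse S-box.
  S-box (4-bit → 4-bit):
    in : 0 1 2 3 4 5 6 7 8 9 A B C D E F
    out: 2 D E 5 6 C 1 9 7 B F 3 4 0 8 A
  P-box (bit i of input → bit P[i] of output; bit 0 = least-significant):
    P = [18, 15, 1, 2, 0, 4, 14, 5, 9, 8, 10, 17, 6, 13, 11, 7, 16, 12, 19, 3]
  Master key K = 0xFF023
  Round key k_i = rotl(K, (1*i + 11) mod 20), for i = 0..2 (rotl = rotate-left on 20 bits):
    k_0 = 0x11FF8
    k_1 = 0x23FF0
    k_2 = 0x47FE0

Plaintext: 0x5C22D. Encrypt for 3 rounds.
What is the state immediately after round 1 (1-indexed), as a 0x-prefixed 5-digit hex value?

s_0 = plaintext = 0x5C22D
s_1 = Round(s_0, k_0) = 0xB52C0
s_2 = Round(s_1, k_1) = 0x1E270
s_3 = Round(s_2, k_2) = 0xFFA49

0xB52C0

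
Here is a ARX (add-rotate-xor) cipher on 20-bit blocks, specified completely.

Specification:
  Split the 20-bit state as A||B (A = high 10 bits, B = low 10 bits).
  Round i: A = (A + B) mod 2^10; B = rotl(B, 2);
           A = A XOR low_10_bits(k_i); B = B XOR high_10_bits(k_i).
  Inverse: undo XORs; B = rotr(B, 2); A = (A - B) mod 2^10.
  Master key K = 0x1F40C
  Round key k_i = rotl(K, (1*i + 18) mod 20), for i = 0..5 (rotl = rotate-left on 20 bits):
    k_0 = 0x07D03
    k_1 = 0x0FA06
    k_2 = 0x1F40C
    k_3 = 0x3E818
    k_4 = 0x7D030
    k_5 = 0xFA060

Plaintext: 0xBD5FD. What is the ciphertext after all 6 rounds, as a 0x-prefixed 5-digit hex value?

s_0 = plaintext = 0xBD5FD
s_1 = Round(s_0, k_0) = 0x7C7EA
s_2 = Round(s_1, k_1) = 0xF7795
s_3 = Round(s_2, k_2) = 0xDFA2A
s_4 = Round(s_3, k_3) = 0x6C050
s_5 = Round(s_4, k_4) = 0x8C0B4
s_6 = Round(s_5, k_5) = 0xA1138

0xA1138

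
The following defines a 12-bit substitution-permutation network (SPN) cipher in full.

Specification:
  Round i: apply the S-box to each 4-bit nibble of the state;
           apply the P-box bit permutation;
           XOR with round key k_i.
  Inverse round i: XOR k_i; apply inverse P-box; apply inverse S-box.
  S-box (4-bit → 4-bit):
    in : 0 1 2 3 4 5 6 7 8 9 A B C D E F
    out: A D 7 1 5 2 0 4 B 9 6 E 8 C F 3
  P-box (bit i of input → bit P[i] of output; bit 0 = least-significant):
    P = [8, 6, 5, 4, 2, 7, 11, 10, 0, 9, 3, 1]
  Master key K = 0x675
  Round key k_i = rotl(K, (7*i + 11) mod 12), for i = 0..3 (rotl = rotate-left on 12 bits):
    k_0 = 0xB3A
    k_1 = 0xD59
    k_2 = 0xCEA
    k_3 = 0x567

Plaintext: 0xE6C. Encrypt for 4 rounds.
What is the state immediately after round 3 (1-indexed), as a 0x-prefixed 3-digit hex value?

s_0 = plaintext = 0xE6C
s_1 = Round(s_0, k_0) = 0x921
s_2 = Round(s_1, k_1) = 0x4EE
s_3 = Round(s_2, k_2) = 0x117
s_4 = Round(s_3, k_3) = 0x948

0x117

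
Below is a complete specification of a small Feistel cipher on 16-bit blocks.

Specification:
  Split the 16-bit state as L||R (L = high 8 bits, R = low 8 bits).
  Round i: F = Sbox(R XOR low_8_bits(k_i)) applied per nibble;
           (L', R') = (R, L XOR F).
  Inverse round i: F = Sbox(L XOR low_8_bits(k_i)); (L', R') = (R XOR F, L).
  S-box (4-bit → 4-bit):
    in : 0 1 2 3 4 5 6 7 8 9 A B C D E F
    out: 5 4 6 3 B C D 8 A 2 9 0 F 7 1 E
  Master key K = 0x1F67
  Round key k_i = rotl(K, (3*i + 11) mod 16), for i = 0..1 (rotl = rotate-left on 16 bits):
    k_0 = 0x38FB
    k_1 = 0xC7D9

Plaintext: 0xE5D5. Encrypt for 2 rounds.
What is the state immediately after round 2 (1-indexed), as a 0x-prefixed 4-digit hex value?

s_0 = plaintext = 0xE5D5
s_1 = Round(s_0, k_0) = 0xD584
s_2 = Round(s_1, k_1) = 0x8412

0x8412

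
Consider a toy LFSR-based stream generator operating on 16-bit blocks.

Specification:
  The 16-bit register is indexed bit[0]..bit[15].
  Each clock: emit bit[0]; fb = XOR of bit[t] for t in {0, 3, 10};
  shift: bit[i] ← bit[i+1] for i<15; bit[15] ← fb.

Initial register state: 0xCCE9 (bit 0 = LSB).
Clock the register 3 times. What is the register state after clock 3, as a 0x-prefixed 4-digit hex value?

reg_0 = 0xCCE9
clock 1: out=1, reg = 0xE674
clock 2: out=0, reg = 0xF33A
clock 3: out=0, reg = 0xF99D

0xF99D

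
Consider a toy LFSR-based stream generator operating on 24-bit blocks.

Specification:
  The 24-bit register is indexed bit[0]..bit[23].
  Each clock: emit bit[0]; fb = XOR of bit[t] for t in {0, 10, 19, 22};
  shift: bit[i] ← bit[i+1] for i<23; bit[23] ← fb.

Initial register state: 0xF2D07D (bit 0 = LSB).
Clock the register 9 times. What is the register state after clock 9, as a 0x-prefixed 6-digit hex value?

reg_0 = 0xF2D07D
clock 1: out=1, reg = 0x79683E
clock 2: out=0, reg = 0x3CB41F
clock 3: out=1, reg = 0x9E5A0F
clock 4: out=1, reg = 0x4F2D07
clock 5: out=1, reg = 0x279683
clock 6: out=1, reg = 0x13CB41
clock 7: out=1, reg = 0x89E5A0
clock 8: out=0, reg = 0x44F2D0
clock 9: out=0, reg = 0xA27968

0xA27968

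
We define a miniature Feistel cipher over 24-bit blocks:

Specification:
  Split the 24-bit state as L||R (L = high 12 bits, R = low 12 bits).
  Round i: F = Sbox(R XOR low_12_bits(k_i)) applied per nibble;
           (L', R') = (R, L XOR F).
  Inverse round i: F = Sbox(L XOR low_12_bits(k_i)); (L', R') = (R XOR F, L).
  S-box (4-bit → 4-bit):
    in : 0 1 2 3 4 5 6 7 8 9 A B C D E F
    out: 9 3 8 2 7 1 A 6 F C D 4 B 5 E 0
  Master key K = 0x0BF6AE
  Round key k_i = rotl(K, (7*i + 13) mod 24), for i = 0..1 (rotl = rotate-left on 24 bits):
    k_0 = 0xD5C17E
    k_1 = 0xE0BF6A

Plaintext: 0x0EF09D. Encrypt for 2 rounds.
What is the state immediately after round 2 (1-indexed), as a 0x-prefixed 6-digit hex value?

s_0 = plaintext = 0x0EF09D
s_1 = Round(s_0, k_0) = 0x09D30D
s_2 = Round(s_1, k_1) = 0x30DB3B

0x30DB3B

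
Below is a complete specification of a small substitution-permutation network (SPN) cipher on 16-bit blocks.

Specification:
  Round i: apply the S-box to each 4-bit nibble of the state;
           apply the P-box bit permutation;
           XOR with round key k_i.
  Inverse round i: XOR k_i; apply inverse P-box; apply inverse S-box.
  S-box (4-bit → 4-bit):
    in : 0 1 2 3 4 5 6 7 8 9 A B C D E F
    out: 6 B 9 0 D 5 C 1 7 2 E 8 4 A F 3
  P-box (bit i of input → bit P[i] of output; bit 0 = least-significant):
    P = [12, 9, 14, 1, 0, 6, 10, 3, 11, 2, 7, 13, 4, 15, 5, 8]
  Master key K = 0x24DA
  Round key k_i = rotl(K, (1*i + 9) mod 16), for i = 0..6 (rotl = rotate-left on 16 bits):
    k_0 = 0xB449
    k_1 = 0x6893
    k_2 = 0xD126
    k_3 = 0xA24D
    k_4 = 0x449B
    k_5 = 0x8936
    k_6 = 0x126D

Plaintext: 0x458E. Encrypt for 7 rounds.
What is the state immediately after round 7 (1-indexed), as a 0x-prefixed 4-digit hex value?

0x5A7E

s_0 = plaintext = 0x458E
s_1 = Round(s_0, k_0) = 0xEBBA
s_2 = Round(s_1, k_1) = 0x8BA9
s_3 = Round(s_2, k_2) = 0x775E
s_4 = Round(s_3, k_3) = 0xFC5E
s_5 = Round(s_4, k_4) = 0x9208
s_6 = Round(s_5, k_5) = 0x7776
s_7 = Round(s_6, k_6) = 0x5A7E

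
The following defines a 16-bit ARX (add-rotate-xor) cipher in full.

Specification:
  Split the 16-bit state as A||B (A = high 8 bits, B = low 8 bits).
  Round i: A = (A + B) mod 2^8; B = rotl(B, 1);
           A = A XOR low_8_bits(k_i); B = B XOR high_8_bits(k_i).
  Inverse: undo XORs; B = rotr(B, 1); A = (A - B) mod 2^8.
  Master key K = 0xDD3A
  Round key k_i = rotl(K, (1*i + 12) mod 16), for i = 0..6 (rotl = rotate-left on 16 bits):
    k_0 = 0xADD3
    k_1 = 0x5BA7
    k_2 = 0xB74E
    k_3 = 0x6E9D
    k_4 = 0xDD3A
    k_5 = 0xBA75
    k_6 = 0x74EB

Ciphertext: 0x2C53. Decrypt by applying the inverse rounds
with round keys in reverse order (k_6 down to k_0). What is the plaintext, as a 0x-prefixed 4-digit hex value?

s_0 = ciphertext = 0x2C53
s_1 = InvRound(s_0, k_6) = 0x3493
s_2 = InvRound(s_1, k_5) = 0xAD94
s_3 = InvRound(s_2, k_4) = 0xF3A4
s_4 = InvRound(s_3, k_3) = 0x0965
s_5 = InvRound(s_4, k_2) = 0xDE69
s_6 = InvRound(s_5, k_1) = 0x6019
s_7 = InvRound(s_6, k_0) = 0x595A

0x595A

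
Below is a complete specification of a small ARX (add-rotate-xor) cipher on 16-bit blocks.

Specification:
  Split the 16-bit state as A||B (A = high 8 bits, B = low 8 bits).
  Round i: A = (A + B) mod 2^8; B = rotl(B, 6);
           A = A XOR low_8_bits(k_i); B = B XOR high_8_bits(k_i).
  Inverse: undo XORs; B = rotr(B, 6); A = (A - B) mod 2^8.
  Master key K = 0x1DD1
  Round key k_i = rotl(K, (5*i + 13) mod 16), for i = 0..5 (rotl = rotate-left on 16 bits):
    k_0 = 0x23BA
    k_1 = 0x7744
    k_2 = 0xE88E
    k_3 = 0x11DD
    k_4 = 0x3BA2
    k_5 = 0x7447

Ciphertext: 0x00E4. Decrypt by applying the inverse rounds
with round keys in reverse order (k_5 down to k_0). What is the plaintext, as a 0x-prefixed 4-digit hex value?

0x6935

s_0 = ciphertext = 0x00E4
s_1 = InvRound(s_0, k_5) = 0x0542
s_2 = InvRound(s_1, k_4) = 0xC2E5
s_3 = InvRound(s_2, k_3) = 0x4CD3
s_4 = InvRound(s_3, k_2) = 0xD6EC
s_5 = InvRound(s_4, k_1) = 0x246E
s_6 = InvRound(s_5, k_0) = 0x6935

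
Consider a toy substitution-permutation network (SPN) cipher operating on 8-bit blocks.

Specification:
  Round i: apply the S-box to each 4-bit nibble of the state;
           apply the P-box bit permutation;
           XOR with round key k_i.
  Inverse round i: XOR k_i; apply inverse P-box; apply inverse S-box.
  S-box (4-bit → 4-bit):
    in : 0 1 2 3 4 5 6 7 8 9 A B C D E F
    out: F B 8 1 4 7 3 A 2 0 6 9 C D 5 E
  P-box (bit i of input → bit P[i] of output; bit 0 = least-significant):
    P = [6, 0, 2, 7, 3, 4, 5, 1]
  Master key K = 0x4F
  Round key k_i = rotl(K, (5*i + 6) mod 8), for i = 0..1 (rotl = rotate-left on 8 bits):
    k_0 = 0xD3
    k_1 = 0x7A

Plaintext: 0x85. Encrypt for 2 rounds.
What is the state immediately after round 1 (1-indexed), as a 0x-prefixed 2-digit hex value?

s_0 = plaintext = 0x85
s_1 = Round(s_0, k_0) = 0x86
s_2 = Round(s_1, k_1) = 0x2B

0x86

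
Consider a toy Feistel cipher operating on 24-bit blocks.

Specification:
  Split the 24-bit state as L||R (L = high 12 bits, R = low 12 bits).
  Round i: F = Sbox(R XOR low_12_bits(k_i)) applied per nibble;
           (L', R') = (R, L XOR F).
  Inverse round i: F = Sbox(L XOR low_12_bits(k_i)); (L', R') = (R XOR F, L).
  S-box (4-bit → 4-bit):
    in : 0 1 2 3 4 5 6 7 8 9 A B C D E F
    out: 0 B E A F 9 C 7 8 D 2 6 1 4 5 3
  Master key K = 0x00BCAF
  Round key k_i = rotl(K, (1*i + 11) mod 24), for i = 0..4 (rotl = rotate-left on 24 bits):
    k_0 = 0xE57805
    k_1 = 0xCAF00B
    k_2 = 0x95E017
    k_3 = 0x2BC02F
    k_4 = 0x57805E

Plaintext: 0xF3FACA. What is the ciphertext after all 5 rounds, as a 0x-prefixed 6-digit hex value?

0x306016

s_0 = plaintext = 0xF3FACA
s_1 = Round(s_0, k_0) = 0xACA12C
s_2 = Round(s_1, k_1) = 0x12C12D
s_3 = Round(s_2, k_2) = 0x12DA8E
s_4 = Round(s_3, k_3) = 0xA8E306
s_5 = Round(s_4, k_4) = 0x306016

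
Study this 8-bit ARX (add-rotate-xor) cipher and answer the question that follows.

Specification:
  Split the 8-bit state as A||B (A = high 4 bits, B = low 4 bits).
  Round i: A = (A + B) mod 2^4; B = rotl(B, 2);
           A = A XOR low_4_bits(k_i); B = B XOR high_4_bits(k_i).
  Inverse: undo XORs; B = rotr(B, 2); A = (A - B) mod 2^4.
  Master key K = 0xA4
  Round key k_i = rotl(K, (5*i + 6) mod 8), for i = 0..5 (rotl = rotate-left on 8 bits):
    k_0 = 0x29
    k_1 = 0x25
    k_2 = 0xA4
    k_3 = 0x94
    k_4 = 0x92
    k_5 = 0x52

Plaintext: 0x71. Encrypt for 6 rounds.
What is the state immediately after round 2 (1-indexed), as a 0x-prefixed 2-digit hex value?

s_0 = plaintext = 0x71
s_1 = Round(s_0, k_0) = 0x16
s_2 = Round(s_1, k_1) = 0x2B
s_3 = Round(s_2, k_2) = 0x94
s_4 = Round(s_3, k_3) = 0x98
s_5 = Round(s_4, k_4) = 0x3B
s_6 = Round(s_5, k_5) = 0xCB

0x2B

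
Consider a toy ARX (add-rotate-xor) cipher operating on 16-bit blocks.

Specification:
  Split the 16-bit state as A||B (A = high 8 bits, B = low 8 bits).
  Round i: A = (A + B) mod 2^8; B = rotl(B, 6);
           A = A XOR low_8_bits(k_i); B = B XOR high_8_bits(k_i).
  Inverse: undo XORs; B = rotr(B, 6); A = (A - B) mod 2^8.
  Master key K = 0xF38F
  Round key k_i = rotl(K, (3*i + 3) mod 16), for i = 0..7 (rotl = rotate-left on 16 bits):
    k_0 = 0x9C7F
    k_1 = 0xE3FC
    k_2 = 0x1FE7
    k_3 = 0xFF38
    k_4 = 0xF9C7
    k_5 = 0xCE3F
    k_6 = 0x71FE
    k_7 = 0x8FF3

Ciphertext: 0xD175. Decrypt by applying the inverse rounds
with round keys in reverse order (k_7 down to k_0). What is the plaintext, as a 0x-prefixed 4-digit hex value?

0x31D9

s_0 = ciphertext = 0xD175
s_1 = InvRound(s_0, k_7) = 0x37EB
s_2 = InvRound(s_1, k_6) = 0x5F6A
s_3 = InvRound(s_2, k_5) = 0xCE92
s_4 = InvRound(s_3, k_4) = 0x5CAD
s_5 = InvRound(s_4, k_3) = 0x1B49
s_6 = InvRound(s_5, k_2) = 0xA359
s_7 = InvRound(s_6, k_1) = 0x75EA
s_8 = InvRound(s_7, k_0) = 0x31D9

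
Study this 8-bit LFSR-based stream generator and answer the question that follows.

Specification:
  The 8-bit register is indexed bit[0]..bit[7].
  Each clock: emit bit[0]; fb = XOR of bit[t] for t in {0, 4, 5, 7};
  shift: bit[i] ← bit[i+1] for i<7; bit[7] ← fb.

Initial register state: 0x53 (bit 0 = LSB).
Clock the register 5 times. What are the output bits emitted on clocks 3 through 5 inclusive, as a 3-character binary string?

reg_0 = 0x53
clock 1: out=1, reg = 0x29
clock 2: out=1, reg = 0x14
clock 3: out=0, reg = 0x8A
clock 4: out=0, reg = 0xC5
clock 5: out=1, reg = 0x62

001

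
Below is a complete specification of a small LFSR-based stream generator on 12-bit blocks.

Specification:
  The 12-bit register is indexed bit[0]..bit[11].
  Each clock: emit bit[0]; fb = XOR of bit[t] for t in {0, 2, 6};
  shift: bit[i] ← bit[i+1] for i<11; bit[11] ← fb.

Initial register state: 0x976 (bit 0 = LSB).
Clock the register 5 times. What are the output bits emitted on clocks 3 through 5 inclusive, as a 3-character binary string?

reg_0 = 0x976
clock 1: out=0, reg = 0x4BB
clock 2: out=1, reg = 0xA5D
clock 3: out=1, reg = 0xD2E
clock 4: out=0, reg = 0xE97
clock 5: out=1, reg = 0x74B

101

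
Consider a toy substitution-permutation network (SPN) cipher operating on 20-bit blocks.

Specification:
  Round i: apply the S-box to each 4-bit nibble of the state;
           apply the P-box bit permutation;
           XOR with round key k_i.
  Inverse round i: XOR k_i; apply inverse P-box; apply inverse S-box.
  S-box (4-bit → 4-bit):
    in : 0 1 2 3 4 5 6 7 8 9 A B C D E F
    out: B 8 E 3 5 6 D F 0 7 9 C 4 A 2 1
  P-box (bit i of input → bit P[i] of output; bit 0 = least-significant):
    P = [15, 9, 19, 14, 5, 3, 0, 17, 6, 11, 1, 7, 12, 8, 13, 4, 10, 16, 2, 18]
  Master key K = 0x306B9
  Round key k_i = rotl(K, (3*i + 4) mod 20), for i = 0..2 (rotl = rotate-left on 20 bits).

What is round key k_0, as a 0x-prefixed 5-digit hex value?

0x06B93

K = 0x306B9
k_0 = rotl(K, (3*0+4) mod 20) = rotl(K, 4) = 0x06B93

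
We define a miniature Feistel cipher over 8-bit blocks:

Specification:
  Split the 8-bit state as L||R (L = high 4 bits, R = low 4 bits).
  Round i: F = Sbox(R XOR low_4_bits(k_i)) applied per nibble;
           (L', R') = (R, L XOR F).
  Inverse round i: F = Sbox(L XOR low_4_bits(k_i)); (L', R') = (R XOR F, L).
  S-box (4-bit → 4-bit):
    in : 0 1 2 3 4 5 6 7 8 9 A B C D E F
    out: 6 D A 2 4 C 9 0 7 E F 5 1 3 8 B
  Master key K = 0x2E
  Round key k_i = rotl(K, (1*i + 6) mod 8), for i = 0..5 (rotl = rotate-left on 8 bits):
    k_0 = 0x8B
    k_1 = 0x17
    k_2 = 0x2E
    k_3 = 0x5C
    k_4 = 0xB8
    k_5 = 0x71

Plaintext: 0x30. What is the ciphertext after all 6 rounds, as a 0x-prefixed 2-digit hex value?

0xE1

s_0 = plaintext = 0x30
s_1 = Round(s_0, k_0) = 0x06
s_2 = Round(s_1, k_1) = 0x6D
s_3 = Round(s_2, k_2) = 0xD4
s_4 = Round(s_3, k_3) = 0x4A
s_5 = Round(s_4, k_4) = 0xAE
s_6 = Round(s_5, k_5) = 0xE1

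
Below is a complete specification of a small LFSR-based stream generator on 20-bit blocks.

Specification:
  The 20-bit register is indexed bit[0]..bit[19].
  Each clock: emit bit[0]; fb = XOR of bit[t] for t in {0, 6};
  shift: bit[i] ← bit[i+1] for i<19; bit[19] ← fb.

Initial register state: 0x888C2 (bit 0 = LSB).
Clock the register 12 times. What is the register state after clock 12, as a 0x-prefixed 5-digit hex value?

0xAE188

reg_0 = 0x888C2
clock 1: out=0, reg = 0xC4461
clock 2: out=1, reg = 0x62230
clock 3: out=0, reg = 0x31118
clock 4: out=0, reg = 0x1888C
clock 5: out=0, reg = 0x0C446
clock 6: out=0, reg = 0x86223
clock 7: out=1, reg = 0xC3111
clock 8: out=1, reg = 0xE1888
clock 9: out=0, reg = 0x70C44
clock 10: out=0, reg = 0xB8622
clock 11: out=0, reg = 0x5C311
clock 12: out=1, reg = 0xAE188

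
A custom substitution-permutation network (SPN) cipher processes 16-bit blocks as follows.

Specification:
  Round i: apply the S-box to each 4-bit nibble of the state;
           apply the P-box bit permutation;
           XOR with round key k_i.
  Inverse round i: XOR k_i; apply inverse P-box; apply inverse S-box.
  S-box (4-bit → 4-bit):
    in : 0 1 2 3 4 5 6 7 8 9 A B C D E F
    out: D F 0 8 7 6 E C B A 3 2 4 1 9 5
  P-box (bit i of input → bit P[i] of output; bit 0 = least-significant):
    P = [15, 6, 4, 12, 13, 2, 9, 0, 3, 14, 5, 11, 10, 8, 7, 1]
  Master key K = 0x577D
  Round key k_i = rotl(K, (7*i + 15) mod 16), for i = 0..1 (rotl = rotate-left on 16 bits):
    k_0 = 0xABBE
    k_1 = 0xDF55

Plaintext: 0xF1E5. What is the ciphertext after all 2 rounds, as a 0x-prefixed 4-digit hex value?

0xE5E1

s_0 = plaintext = 0xF1E5
s_1 = Round(s_0, k_0) = 0xC747
s_2 = Round(s_1, k_1) = 0xE5E1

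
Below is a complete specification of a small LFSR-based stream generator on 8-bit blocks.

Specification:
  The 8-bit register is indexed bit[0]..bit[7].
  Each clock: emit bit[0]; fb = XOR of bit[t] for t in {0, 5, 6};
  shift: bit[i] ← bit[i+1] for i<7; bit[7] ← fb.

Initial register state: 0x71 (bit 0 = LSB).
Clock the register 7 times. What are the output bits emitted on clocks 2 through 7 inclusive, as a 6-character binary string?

000111

reg_0 = 0x71
clock 1: out=1, reg = 0xB8
clock 2: out=0, reg = 0xDC
clock 3: out=0, reg = 0xEE
clock 4: out=0, reg = 0x77
clock 5: out=1, reg = 0xBB
clock 6: out=1, reg = 0x5D
clock 7: out=1, reg = 0x2E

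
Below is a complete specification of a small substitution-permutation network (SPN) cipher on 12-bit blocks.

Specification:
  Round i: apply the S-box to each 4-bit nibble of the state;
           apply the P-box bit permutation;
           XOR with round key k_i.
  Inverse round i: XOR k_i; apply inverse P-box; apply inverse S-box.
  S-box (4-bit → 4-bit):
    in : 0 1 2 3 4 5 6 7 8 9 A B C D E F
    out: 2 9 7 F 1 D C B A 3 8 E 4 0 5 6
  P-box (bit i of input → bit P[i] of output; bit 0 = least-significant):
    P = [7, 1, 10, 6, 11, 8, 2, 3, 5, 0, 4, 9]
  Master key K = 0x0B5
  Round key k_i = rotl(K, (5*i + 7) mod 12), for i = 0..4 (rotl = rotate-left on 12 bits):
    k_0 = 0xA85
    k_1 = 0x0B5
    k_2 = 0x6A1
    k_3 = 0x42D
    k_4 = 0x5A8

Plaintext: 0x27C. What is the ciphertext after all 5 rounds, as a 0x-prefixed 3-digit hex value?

s_0 = plaintext = 0x27C
s_1 = Round(s_0, k_0) = 0x7BC
s_2 = Round(s_1, k_1) = 0x798
s_3 = Round(s_2, k_2) = 0xDC2
s_4 = Round(s_3, k_3) = 0x0AB
s_5 = Round(s_4, k_4) = 0x1E3

0x1E3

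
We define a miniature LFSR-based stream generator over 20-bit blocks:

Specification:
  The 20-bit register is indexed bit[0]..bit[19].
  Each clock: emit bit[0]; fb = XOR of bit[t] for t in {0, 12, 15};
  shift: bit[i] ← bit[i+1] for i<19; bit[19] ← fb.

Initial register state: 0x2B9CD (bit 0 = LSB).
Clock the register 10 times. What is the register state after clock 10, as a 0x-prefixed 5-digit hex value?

reg_0 = 0x2B9CD
clock 1: out=1, reg = 0x95CE6
clock 2: out=0, reg = 0xCAE73
clock 3: out=1, reg = 0x65739
clock 4: out=1, reg = 0x32B9C
clock 5: out=0, reg = 0x195CE
clock 6: out=0, reg = 0x0CAE7
clock 7: out=1, reg = 0x06573
clock 8: out=1, reg = 0x832B9
clock 9: out=1, reg = 0x4195C
clock 10: out=0, reg = 0xA0CAE

0xA0CAE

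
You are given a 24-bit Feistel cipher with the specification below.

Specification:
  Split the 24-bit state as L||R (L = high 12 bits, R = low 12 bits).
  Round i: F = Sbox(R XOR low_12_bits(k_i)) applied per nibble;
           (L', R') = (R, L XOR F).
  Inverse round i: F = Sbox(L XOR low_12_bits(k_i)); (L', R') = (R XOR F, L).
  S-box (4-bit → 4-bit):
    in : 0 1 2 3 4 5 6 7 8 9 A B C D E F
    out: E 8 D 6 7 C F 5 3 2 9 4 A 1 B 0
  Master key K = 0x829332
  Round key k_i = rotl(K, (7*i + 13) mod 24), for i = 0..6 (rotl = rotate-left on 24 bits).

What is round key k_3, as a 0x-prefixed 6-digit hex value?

0x4CCA0A

K = 0x829332
k_0 = rotl(K, (7*0+13) mod 24) = rotl(K, 13) = 0x665052
k_1 = rotl(K, (7*1+13) mod 24) = rotl(K, 20) = 0x282933
k_2 = rotl(K, (7*2+13) mod 24) = rotl(K, 3) = 0x149994
k_3 = rotl(K, (7*3+13) mod 24) = rotl(K, 10) = 0x4CCA0A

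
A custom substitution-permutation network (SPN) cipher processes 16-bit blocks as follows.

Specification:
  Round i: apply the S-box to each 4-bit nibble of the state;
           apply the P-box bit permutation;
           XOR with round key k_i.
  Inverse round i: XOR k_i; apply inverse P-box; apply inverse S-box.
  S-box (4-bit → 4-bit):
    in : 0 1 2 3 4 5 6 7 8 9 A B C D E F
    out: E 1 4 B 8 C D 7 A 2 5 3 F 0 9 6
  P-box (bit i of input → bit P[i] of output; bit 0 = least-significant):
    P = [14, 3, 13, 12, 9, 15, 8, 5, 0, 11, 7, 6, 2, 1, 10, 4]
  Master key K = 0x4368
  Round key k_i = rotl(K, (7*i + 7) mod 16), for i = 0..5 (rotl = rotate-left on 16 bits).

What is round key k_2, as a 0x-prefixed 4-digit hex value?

0x6D08

K = 0x4368
k_0 = rotl(K, (7*0+7) mod 16) = rotl(K, 7) = 0xB421
k_1 = rotl(K, (7*1+7) mod 16) = rotl(K, 14) = 0x10DA
k_2 = rotl(K, (7*2+7) mod 16) = rotl(K, 5) = 0x6D08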